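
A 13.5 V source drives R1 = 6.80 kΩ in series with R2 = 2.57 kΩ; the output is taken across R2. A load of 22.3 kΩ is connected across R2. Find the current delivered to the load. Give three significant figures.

I_L ≈ 0.153 mA

R2‖R_L = 2.304 kΩ; V_out = 13.5 × 2.304/9.104 = 3.417 V.
I_L = V_out / R_L = 3.417 / 22.3 kΩ = 0.153 mA.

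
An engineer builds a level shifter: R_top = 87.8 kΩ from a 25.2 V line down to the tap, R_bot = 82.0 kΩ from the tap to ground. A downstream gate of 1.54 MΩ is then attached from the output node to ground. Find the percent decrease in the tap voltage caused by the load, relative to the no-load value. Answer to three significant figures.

2.68 %

The divider's output (Thévenin) resistance is R_top‖R_bot = 42.40 kΩ.
Fractional drop under load = R_th/(R_th + R_L) = 42.40 / (42.40 + 1540) = 0.02680.
So the output falls by 2.68 %.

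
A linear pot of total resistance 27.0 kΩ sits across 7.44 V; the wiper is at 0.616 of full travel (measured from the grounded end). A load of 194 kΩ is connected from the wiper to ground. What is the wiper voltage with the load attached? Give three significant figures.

V ≈ 4.44 V

The wiper splits the pot into (1−α)R = 10.37 kΩ above and αR = 16.63 kΩ below.
Lower section ‖ load = 15.32 kΩ.
V_wiper = 7.44 × 15.32/(10.37 + 15.32) = 4.44 V.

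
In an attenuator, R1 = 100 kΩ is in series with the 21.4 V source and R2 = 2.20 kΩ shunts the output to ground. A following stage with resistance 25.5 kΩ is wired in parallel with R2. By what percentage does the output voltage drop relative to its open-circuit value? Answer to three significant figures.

7.78 %

The divider's output (Thévenin) resistance is R1‖R2 = 2.153 kΩ.
Fractional drop under load = R_th/(R_th + R_L) = 2.153 / (2.153 + 25.5) = 0.07785.
So the output falls by 7.78 %.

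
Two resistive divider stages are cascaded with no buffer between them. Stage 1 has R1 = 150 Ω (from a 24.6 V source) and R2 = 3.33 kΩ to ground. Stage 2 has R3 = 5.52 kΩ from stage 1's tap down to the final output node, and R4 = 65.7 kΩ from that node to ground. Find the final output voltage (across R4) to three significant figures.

Stage 2 presents R3+R4 = 71220 Ω as a load on stage 1's tap.
Stage 1's lower leg becomes R2‖(R3+R4) = 3181 Ω, so V_mid = 24.6 × 3181/3331 = 23.49 V.
Stage 2 is itself unloaded: V_out = V_mid × R4/(R3+R4) = 23.49 × 65700/71220 = 21.7 V.

V_out ≈ 21.7 V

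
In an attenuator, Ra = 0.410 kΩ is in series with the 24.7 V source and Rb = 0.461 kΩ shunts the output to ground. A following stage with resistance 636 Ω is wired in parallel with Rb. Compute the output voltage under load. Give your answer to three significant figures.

The load sits in parallel with Rb: Rb‖R_L = (461 × 636) / (461 + 636) = 267.3 Ω.
V_out = 24.7 × 267.3 / (410 + 267.3) = 24.7 × 267.3/677.3 = 9.75 V.

V_out ≈ 9.75 V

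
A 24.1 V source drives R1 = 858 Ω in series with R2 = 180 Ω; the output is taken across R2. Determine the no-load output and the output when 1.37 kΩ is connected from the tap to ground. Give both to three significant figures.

Open-circuit: V = 24.1 × 180/(858 + 180) = 4.18 V.
With the load, R2 becomes R2‖R_L = 159.1 Ω, so V = 24.1 × 159.1/1017 = 3.77 V.

Unloaded: 4.18 V; loaded: 3.77 V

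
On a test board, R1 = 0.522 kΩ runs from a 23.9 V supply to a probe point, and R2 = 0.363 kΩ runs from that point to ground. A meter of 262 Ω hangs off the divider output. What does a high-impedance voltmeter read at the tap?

The load sits in parallel with R2: R2‖R_L = (363 × 262) / (363 + 262) = 152.2 Ω.
V_out = 23.9 × 152.2 / (522 + 152.2) = 23.9 × 152.2/674.2 = 5.39 V.
(Unloaded it would have been 9.80 V.)

V_out ≈ 5.39 V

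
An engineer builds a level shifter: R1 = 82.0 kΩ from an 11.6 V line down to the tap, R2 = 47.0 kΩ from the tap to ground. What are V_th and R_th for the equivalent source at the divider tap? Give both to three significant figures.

V_th is the open-circuit tap voltage: 11.6 × 47.0/(82.0 + 47.0) = 4.23 V.
With the supply zeroed, R1 and R2 appear in parallel from the tap: R_th = R1‖R2 = (82.0 × 47.0)/129.0 = 29.9 kΩ.

V_th = 4.23 V, R_th = 29.9 kΩ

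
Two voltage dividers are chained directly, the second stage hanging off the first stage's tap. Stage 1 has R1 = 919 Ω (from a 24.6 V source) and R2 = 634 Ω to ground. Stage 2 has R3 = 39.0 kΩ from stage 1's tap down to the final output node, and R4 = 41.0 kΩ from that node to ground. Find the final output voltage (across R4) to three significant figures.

V_out ≈ 5.12 V

Stage 2 presents R3+R4 = 80000 Ω as a load on stage 1's tap.
Stage 1's lower leg becomes R2‖(R3+R4) = 629.0 Ω, so V_mid = 24.6 × 629.0/1548 = 9.996 V.
Stage 2 is itself unloaded: V_out = V_mid × R4/(R3+R4) = 9.996 × 41000/80000 = 5.12 V.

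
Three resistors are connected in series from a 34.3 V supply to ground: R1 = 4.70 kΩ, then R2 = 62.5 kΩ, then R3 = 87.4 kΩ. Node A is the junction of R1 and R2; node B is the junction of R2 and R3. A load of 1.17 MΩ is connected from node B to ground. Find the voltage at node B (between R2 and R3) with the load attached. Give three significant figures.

V ≈ 18.8 V

At node B, R3 is in parallel with the load: R3‖R_L = 81.32 kΩ.
Below node A the resistance is R2 + (R3‖R_L) = 143.8 kΩ, so V_A = 34.3 × 143.8/148.5 = 33.21 V.
Then V_B = V_A × (R3‖R_L)/(R2 + R3‖R_L) = 33.21 × 81.32/143.8 = 18.8 V.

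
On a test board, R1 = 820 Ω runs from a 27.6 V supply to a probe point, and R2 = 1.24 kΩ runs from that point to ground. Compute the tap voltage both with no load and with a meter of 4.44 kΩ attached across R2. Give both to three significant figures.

Unloaded: 16.6 V; loaded: 15.0 V

Open-circuit: V = 27.6 × 1240/(820 + 1240) = 16.6 V.
With the load, R2 becomes R2‖R_L = 969.3 Ω, so V = 27.6 × 969.3/1789 = 15.0 V.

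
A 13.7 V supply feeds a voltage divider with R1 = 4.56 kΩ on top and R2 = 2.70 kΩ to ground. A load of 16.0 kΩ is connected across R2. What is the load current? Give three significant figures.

R2‖R_L = 2.310 kΩ; V_out = 13.7 × 2.310/6.870 = 4.607 V.
I_L = V_out / R_L = 4.607 / 16.0 kΩ = 0.288 mA.

I_L ≈ 0.288 mA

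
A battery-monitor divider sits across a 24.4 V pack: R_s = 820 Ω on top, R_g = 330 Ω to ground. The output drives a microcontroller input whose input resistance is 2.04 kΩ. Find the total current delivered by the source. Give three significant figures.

I ≈ 22.1 mA

R_g‖R_L = 284.1 Ω, so the source sees R_s + R_g‖R_L = 1104 Ω.
I = 24.4 V / 1104 Ω = 22.1 mA.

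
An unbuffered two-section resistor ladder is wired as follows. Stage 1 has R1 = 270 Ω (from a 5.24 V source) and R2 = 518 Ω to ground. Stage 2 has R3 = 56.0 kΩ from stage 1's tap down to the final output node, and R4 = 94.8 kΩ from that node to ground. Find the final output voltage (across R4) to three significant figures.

V_out ≈ 2.16 V

Stage 2 presents R3+R4 = 150800 Ω as a load on stage 1's tap.
Stage 1's lower leg becomes R2‖(R3+R4) = 516.2 Ω, so V_mid = 5.24 × 516.2/786.2 = 3.441 V.
Stage 2 is itself unloaded: V_out = V_mid × R4/(R3+R4) = 3.441 × 94800/150800 = 2.16 V.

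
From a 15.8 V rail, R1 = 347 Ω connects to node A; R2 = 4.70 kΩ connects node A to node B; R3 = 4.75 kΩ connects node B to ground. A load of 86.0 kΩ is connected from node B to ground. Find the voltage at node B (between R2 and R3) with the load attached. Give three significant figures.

At node B, R3 is in parallel with the load: R3‖R_L = 4501 Ω.
Below node A the resistance is R2 + (R3‖R_L) = 9201 Ω, so V_A = 15.8 × 9201/9548 = 15.23 V.
Then V_B = V_A × (R3‖R_L)/(R2 + R3‖R_L) = 15.23 × 4501/9201 = 7.45 V.

V ≈ 7.45 V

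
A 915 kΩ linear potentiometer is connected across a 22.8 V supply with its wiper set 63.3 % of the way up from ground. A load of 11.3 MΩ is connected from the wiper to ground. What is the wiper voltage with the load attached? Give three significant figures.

V ≈ 14.2 V

The wiper splits the pot into (1−α)R = 335.8 kΩ above and αR = 579.2 kΩ below.
Lower section ‖ load = 551.0 kΩ.
V_wiper = 22.8 × 551.0/(335.8 + 551.0) = 14.2 V.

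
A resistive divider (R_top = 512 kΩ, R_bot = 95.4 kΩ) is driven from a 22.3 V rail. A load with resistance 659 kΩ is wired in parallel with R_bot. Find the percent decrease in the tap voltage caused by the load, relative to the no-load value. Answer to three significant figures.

10.9 %

The divider's output (Thévenin) resistance is R_top‖R_bot = 80.42 kΩ.
Fractional drop under load = R_th/(R_th + R_L) = 80.42 / (80.42 + 659) = 0.1088.
So the output falls by 10.9 %.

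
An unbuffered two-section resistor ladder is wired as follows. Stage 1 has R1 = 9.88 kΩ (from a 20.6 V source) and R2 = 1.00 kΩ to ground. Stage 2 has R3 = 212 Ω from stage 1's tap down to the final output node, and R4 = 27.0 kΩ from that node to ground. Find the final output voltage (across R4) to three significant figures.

V_out ≈ 1.82 V

Stage 2 presents R3+R4 = 27210 Ω as a load on stage 1's tap.
Stage 1's lower leg becomes R2‖(R3+R4) = 964.6 Ω, so V_mid = 20.6 × 964.6/10840 = 1.832 V.
Stage 2 is itself unloaded: V_out = V_mid × R4/(R3+R4) = 1.832 × 27000/27210 = 1.82 V.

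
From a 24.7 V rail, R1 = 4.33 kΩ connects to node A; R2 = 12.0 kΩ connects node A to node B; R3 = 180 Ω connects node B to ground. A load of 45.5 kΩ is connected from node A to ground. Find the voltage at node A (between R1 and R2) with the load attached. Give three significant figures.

V ≈ 17.0 V

Below node A the series string R2+R3 = 12180 Ω sits in parallel with the 45500 Ω load: 9608 Ω.
V_A = 24.7 × 9608/(4330 + 9608) = 17.0 V.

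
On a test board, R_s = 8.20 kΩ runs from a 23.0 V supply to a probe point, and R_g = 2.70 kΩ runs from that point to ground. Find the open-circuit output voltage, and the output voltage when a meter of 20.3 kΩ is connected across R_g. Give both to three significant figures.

Unloaded: 5.70 V; loaded: 5.18 V

Open-circuit: V = 23.0 × 2.70/(8.20 + 2.70) = 5.70 V.
With the load, R_g becomes R_g‖R_L = 2.383 kΩ, so V = 23.0 × 2.383/10.58 = 5.18 V.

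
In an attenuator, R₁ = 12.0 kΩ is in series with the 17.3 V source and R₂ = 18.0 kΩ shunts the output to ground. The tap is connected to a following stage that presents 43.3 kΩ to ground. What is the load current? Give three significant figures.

I_L ≈ 0.206 mA

R₂‖R_L = 12.71 kΩ; V_out = 17.3 × 12.71/24.71 = 8.900 V.
I_L = V_out / R_L = 8.900 / 43.3 kΩ = 0.206 mA.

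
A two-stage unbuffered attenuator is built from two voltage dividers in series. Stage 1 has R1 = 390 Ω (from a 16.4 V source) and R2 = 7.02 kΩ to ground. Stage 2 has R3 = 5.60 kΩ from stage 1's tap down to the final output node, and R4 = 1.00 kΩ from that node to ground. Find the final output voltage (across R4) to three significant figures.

V_out ≈ 2.23 V

Stage 2 presents R3+R4 = 6600 Ω as a load on stage 1's tap.
Stage 1's lower leg becomes R2‖(R3+R4) = 3402 Ω, so V_mid = 16.4 × 3402/3792 = 14.71 V.
Stage 2 is itself unloaded: V_out = V_mid × R4/(R3+R4) = 14.71 × 1000/6600 = 2.23 V.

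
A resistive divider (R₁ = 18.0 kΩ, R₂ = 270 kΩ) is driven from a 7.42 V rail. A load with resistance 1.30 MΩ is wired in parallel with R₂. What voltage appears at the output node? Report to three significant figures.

V_out ≈ 6.87 V

The load sits in parallel with R₂: R₂‖R_L = (270 × 1300) / (270 + 1300) = 223.6 kΩ.
V_out = 7.42 × 223.6 / (18.0 + 223.6) = 7.42 × 223.6/241.6 = 6.87 V.
(Unloaded it would have been 6.96 V.)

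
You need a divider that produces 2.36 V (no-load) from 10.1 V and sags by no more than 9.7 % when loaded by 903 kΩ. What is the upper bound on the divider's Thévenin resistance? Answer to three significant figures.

R_th ≤ 97.0 kΩ

Loading drop = R_th/(R_th + R_L) ≤ 0.0970, so R_th ≤ R_L · ε/(1−ε) = 903 kΩ × 0.0970/0.9030 = 97.0 kΩ.
(Any R1, R2 with R2/(R1+R2) = 0.234 and R1‖R2 ≤ 97.0 kΩ will meet the spec.)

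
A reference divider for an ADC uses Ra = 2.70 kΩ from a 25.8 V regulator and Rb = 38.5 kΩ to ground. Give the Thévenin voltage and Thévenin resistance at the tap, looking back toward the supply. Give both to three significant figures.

V_th = 24.1 V, R_th = 2.52 kΩ

V_th is the open-circuit tap voltage: 25.8 × 38.5/(2.70 + 38.5) = 24.1 V.
With the supply zeroed, Ra and Rb appear in parallel from the tap: R_th = Ra‖Rb = (2.70 × 38.5)/41.20 = 2.52 kΩ.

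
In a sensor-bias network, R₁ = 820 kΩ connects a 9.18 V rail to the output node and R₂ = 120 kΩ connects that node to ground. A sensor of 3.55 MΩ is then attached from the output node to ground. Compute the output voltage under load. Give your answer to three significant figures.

The load sits in parallel with R₂: R₂‖R_L = (120 × 3550) / (120 + 3550) = 116.1 kΩ.
V_out = 9.18 × 116.1 / (820 + 116.1) = 9.18 × 116.1/936.1 = 1.14 V.

V_out ≈ 1.14 V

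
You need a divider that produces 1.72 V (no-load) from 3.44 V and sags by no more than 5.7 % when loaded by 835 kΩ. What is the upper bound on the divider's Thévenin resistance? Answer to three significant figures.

R_th ≤ 50.5 kΩ

Loading drop = R_th/(R_th + R_L) ≤ 0.0570, so R_th ≤ R_L · ε/(1−ε) = 835 kΩ × 0.0570/0.9430 = 50.5 kΩ.
(Any R1, R2 with R2/(R1+R2) = 0.500 and R1‖R2 ≤ 50.5 kΩ will meet the spec.)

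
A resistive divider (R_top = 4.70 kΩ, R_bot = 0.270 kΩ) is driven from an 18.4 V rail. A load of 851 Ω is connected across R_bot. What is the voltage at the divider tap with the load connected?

V_out ≈ 0.769 V

The load sits in parallel with R_bot: R_bot‖R_L = (270 × 851) / (270 + 851) = 205.0 Ω.
V_out = 18.4 × 205.0 / (4700 + 205.0) = 18.4 × 205.0/4905 = 0.769 V.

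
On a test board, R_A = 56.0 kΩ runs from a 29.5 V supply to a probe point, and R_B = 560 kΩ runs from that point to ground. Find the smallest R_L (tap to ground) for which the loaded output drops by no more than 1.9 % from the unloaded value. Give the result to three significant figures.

Output resistance R_th = R_A‖R_B = (56.0 × 560)/616.0 = 50.91 kΩ.
The fractional drop is R_th/(R_th + R_L); requiring this ≤ 0.0190 gives R_L ≥ R_th(1/0.0190 − 1) = 50.91 × 51.63 = 2.63 MΩ.

R_L(min) ≈ 2.63 MΩ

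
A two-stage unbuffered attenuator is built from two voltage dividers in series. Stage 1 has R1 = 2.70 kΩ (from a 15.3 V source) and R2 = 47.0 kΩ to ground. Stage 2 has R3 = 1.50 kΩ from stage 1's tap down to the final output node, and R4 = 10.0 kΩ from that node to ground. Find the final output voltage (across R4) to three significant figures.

Stage 2 presents R3+R4 = 11.50 kΩ as a load on stage 1's tap.
Stage 1's lower leg becomes R2‖(R3+R4) = 9.239 kΩ, so V_mid = 15.3 × 9.239/11.94 = 11.84 V.
Stage 2 is itself unloaded: V_out = V_mid × R4/(R3+R4) = 11.84 × 10.0/11.50 = 10.3 V.

V_out ≈ 10.3 V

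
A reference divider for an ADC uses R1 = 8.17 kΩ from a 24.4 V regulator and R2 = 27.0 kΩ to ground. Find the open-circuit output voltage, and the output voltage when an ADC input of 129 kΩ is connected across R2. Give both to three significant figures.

Unloaded: 18.7 V; loaded: 17.9 V

Open-circuit: V = 24.4 × 27.0/(8.17 + 27.0) = 18.7 V.
With the load, R2 becomes R2‖R_L = 22.33 kΩ, so V = 24.4 × 22.33/30.50 = 17.9 V.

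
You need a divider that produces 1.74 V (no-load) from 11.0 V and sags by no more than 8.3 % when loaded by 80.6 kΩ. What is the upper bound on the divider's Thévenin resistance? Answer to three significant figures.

Loading drop = R_th/(R_th + R_L) ≤ 0.0830, so R_th ≤ R_L · ε/(1−ε) = 80.6 kΩ × 0.0830/0.9170 = 7.30 kΩ.
(Any R1, R2 with R2/(R1+R2) = 0.158 and R1‖R2 ≤ 7.30 kΩ will meet the spec.)

R_th ≤ 7.30 kΩ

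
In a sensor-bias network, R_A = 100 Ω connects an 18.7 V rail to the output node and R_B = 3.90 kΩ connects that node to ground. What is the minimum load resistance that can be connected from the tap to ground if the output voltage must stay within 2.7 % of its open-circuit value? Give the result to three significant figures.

R_L(min) ≈ 3.51 kΩ

Output resistance R_th = R_A‖R_B = (100 × 3900)/4000 = 97.50 Ω.
The fractional drop is R_th/(R_th + R_L); requiring this ≤ 0.0270 gives R_L ≥ R_th(1/0.0270 − 1) = 97.50 × 36.04 = 3.51 kΩ.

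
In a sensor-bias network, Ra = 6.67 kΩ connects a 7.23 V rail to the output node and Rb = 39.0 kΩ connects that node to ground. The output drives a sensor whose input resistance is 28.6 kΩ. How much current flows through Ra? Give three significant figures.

Rb‖R_L = 16.50 kΩ, so the source sees Ra + Rb‖R_L = 23.17 kΩ.
I = 7.23 V / 23.17 kΩ = 0.312 mA.

I ≈ 0.312 mA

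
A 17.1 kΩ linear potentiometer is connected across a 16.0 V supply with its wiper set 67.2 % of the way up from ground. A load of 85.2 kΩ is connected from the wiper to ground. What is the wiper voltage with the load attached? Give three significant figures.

V ≈ 10.3 V

The wiper splits the pot into (1−α)R = 5.609 kΩ above and αR = 11.49 kΩ below.
Lower section ‖ load = 10.13 kΩ.
V_wiper = 16.0 × 10.13/(5.609 + 10.13) = 10.3 V.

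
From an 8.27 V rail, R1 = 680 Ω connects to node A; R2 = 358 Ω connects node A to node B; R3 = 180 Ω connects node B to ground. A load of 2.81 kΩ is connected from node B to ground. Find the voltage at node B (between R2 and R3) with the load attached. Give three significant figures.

V ≈ 1.16 V

At node B, R3 is in parallel with the load: R3‖R_L = 169.2 Ω.
Below node A the resistance is R2 + (R3‖R_L) = 527.2 Ω, so V_A = 8.27 × 527.2/1207 = 3.611 V.
Then V_B = V_A × (R3‖R_L)/(R2 + R3‖R_L) = 3.611 × 169.2/527.2 = 1.16 V.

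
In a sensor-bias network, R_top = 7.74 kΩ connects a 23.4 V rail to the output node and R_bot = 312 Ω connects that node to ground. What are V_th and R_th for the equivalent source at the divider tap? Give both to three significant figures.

V_th is the open-circuit tap voltage: 23.4 × 312/(7740 + 312) = 0.907 V.
With the supply zeroed, R_top and R_bot appear in parallel from the tap: R_th = R_top‖R_bot = (7740 × 312)/8052 = 300 Ω.

V_th = 0.907 V, R_th = 300 Ω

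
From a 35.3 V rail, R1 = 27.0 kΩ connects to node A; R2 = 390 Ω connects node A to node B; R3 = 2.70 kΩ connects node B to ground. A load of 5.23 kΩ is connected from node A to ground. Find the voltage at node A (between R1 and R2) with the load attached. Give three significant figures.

V ≈ 2.37 V

Below node A the series string R2+R3 = 3090 Ω sits in parallel with the 5230 Ω load: 1942 Ω.
V_A = 35.3 × 1942/(27000 + 1942) = 2.37 V.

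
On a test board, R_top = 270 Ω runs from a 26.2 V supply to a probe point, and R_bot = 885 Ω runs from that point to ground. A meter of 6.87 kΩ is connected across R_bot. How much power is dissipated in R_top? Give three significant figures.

Total resistance from the source is R_top + (R_bot‖R_L) = 1054 Ω, so I = 26.2/1054 Ω = 24.86 mA.
P = I²·R_top = (24.86 mA)² × 270 Ω = 167 mW.

P ≈ 167 mW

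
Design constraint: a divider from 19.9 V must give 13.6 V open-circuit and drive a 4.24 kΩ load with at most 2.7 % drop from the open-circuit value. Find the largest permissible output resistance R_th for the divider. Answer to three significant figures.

Loading drop = R_th/(R_th + R_L) ≤ 0.0270, so R_th ≤ R_L · ε/(1−ε) = 4.24 kΩ × 0.0270/0.9730 = 118 Ω.

R_th ≤ 118 Ω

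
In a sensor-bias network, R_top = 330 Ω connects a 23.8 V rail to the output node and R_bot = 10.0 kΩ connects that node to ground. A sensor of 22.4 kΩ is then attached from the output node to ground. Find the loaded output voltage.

The load sits in parallel with R_bot: R_bot‖R_L = (10000 × 22400) / (10000 + 22400) = 6914 Ω.
V_out = 23.8 × 6914 / (330 + 6914) = 23.8 × 6914/7244 = 22.7 V.

V_out ≈ 22.7 V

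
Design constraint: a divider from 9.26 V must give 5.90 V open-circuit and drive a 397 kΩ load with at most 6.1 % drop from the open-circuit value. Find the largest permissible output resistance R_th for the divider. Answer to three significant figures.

Loading drop = R_th/(R_th + R_L) ≤ 0.0610, so R_th ≤ R_L · ε/(1−ε) = 397 kΩ × 0.0610/0.9390 = 25.8 kΩ.

R_th ≤ 25.8 kΩ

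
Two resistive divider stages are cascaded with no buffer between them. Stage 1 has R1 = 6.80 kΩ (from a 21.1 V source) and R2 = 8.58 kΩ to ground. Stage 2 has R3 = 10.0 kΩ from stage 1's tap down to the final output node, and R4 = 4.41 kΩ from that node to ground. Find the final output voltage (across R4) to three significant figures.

V_out ≈ 2.85 V

Stage 2 presents R3+R4 = 14.41 kΩ as a load on stage 1's tap.
Stage 1's lower leg becomes R2‖(R3+R4) = 5.378 kΩ, so V_mid = 21.1 × 5.378/12.18 = 9.318 V.
Stage 2 is itself unloaded: V_out = V_mid × R4/(R3+R4) = 9.318 × 4.41/14.41 = 2.85 V.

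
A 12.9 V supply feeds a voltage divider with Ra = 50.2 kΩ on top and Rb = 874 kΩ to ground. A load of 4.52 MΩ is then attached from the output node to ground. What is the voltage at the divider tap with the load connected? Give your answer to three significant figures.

The load sits in parallel with Rb: Rb‖R_L = (874 × 4520) / (874 + 4520) = 732.4 kΩ.
V_out = 12.9 × 732.4 / (50.2 + 732.4) = 12.9 × 732.4/782.6 = 12.1 V.

V_out ≈ 12.1 V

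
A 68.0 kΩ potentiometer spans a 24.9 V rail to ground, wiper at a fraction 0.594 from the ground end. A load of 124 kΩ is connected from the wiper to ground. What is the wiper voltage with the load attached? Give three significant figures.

V ≈ 13.1 V

The wiper splits the pot into (1−α)R = 27.61 kΩ above and αR = 40.39 kΩ below.
Lower section ‖ load = 30.47 kΩ.
V_wiper = 24.9 × 30.47/(27.61 + 30.47) = 13.1 V.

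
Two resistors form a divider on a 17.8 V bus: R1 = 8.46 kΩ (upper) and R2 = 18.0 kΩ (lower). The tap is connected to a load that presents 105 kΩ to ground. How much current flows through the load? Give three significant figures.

I_L ≈ 0.109 mA

R2‖R_L = 15.37 kΩ; V_out = 17.8 × 15.37/23.83 = 11.48 V.
I_L = V_out / R_L = 11.48 / 105 kΩ = 0.109 mA.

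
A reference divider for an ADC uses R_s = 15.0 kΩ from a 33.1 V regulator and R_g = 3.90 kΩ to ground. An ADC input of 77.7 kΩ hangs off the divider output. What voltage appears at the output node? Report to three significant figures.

The load sits in parallel with R_g: R_g‖R_L = (3.90 × 77.7) / (3.90 + 77.7) = 3.714 kΩ.
V_out = 33.1 × 3.714 / (15.0 + 3.714) = 33.1 × 3.714/18.71 = 6.57 V.
(Unloaded it would have been 6.83 V.)

V_out ≈ 6.57 V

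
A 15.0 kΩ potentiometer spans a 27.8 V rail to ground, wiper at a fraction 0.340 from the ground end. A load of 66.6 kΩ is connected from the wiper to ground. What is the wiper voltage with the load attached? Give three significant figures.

The wiper splits the pot into (1−α)R = 9.900 kΩ above and αR = 5.100 kΩ below.
Lower section ‖ load = 4.737 kΩ.
V_wiper = 27.8 × 4.737/(9.900 + 4.737) = 9.00 V.

V ≈ 9.00 V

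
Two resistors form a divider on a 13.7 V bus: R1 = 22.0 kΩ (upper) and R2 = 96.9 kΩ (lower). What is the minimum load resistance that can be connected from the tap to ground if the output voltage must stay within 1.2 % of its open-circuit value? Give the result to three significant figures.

R_L(min) ≈ 1.48 MΩ

Output resistance R_th = R1‖R2 = (22.0 × 96.9)/118.9 = 17.93 kΩ.
The fractional drop is R_th/(R_th + R_L); requiring this ≤ 0.0120 gives R_L ≥ R_th(1/0.0120 − 1) = 17.93 × 82.33 = 1.48 MΩ.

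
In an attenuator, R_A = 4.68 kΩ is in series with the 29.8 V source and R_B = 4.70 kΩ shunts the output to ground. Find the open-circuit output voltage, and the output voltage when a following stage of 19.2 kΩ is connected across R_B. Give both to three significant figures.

Unloaded: 14.9 V; loaded: 13.3 V

Open-circuit: V = 29.8 × 4.70/(4.68 + 4.70) = 14.9 V.
With the load, R_B becomes R_B‖R_L = 3.776 kΩ, so V = 29.8 × 3.776/8.456 = 13.3 V.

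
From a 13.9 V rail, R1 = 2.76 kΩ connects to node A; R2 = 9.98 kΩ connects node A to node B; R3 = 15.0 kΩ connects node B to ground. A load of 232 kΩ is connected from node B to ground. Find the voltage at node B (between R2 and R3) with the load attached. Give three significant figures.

V ≈ 7.30 V

At node B, R3 is in parallel with the load: R3‖R_L = 14.09 kΩ.
Below node A the resistance is R2 + (R3‖R_L) = 24.07 kΩ, so V_A = 13.9 × 24.07/26.83 = 12.47 V.
Then V_B = V_A × (R3‖R_L)/(R2 + R3‖R_L) = 12.47 × 14.09/24.07 = 7.30 V.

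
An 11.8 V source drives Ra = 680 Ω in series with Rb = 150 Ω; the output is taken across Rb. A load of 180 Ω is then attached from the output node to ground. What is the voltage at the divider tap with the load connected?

The load sits in parallel with Rb: Rb‖R_L = (150 × 180) / (150 + 180) = 81.82 Ω.
V_out = 11.8 × 81.82 / (680 + 81.82) = 11.8 × 81.82/761.8 = 1.27 V.
(Unloaded it would have been 2.13 V.)

V_out ≈ 1.27 V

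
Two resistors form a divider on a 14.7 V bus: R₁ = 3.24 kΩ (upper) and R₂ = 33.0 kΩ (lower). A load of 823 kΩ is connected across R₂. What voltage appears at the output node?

The load sits in parallel with R₂: R₂‖R_L = (33.0 × 823) / (33.0 + 823) = 31.73 kΩ.
V_out = 14.7 × 31.73 / (3.24 + 31.73) = 14.7 × 31.73/34.97 = 13.3 V.

V_out ≈ 13.3 V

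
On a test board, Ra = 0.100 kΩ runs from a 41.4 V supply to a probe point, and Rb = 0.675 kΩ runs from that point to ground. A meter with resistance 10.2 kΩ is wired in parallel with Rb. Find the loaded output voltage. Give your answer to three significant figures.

V_out ≈ 35.8 V

The load sits in parallel with Rb: Rb‖R_L = (675 × 10200) / (675 + 10200) = 633.1 Ω.
V_out = 41.4 × 633.1 / (100 + 633.1) = 41.4 × 633.1/733.1 = 35.8 V.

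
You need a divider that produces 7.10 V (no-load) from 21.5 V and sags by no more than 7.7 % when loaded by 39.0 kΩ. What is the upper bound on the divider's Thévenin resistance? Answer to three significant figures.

Loading drop = R_th/(R_th + R_L) ≤ 0.0770, so R_th ≤ R_L · ε/(1−ε) = 39.0 kΩ × 0.0770/0.9230 = 3.25 kΩ.
(Any R1, R2 with R2/(R1+R2) = 0.330 and R1‖R2 ≤ 3.25 kΩ will meet the spec.)

R_th ≤ 3.25 kΩ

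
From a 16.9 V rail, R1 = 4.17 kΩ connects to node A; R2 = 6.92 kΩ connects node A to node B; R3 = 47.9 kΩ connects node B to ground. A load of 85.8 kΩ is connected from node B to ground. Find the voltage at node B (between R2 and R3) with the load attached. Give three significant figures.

At node B, R3 is in parallel with the load: R3‖R_L = 30.74 kΩ.
Below node A the resistance is R2 + (R3‖R_L) = 37.66 kΩ, so V_A = 16.9 × 37.66/41.83 = 15.22 V.
Then V_B = V_A × (R3‖R_L)/(R2 + R3‖R_L) = 15.22 × 30.74/37.66 = 12.4 V.

V ≈ 12.4 V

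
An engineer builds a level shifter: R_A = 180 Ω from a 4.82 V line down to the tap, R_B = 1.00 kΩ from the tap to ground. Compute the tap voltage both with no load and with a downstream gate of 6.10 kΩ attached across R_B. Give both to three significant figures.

Unloaded: 4.08 V; loaded: 3.99 V

Open-circuit: V = 4.82 × 1000/(180 + 1000) = 4.08 V.
With the load, R_B becomes R_B‖R_L = 859.2 Ω, so V = 4.82 × 859.2/1039 = 3.99 V.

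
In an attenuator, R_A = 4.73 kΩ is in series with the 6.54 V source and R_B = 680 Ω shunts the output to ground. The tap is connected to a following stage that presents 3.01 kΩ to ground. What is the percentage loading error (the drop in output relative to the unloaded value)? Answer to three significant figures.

Unloaded V = 6.54 × 680/5410 = 0.8220 V.
Loaded: R_B‖R_L = 554.7 Ω, giving V = 6.54 × 554.7/5285 = 0.6864 V.
Drop = (0.8220 − 0.6864) / 0.8220 = 16.5 %.

16.5 %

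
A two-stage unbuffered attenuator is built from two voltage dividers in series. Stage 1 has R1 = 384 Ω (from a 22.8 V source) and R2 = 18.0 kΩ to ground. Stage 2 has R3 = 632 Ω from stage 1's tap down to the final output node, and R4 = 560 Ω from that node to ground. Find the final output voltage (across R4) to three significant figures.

Stage 2 presents R3+R4 = 1192 Ω as a load on stage 1's tap.
Stage 1's lower leg becomes R2‖(R3+R4) = 1118 Ω, so V_mid = 22.8 × 1118/1502 = 16.97 V.
Stage 2 is itself unloaded: V_out = V_mid × R4/(R3+R4) = 16.97 × 560/1192 = 7.97 V.

V_out ≈ 7.97 V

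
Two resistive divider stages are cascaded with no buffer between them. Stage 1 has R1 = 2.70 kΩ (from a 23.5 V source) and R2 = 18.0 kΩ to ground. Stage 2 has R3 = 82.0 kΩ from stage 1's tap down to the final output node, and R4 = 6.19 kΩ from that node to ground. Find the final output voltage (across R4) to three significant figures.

V_out ≈ 1.40 V

Stage 2 presents R3+R4 = 88.19 kΩ as a load on stage 1's tap.
Stage 1's lower leg becomes R2‖(R3+R4) = 14.95 kΩ, so V_mid = 23.5 × 14.95/17.65 = 19.90 V.
Stage 2 is itself unloaded: V_out = V_mid × R4/(R3+R4) = 19.90 × 6.19/88.19 = 1.40 V.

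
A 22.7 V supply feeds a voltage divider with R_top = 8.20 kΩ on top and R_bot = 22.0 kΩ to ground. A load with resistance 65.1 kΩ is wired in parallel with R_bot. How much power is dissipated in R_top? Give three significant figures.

P ≈ 6.96 mW

Total resistance from the source is R_top + (R_bot‖R_L) = 24.64 kΩ, so I = 22.7/24.64 kΩ = 0.9211 mA.
P = I²·R_top = (0.9211 mA)² × 8.20 kΩ = 6.96 mW.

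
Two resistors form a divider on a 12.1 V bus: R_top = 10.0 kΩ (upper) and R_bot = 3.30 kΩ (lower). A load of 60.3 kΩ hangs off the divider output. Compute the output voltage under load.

The load sits in parallel with R_bot: R_bot‖R_L = (3.30 × 60.3) / (3.30 + 60.3) = 3.129 kΩ.
V_out = 12.1 × 3.129 / (10.0 + 3.129) = 12.1 × 3.129/13.13 = 2.88 V.
(Unloaded it would have been 3.00 V.)

V_out ≈ 2.88 V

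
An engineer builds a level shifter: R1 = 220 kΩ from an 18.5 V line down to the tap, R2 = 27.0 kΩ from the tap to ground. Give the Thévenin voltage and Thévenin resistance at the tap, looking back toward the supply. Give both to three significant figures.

V_th = 2.02 V, R_th = 24.0 kΩ

V_th is the open-circuit tap voltage: 18.5 × 27.0/(220 + 27.0) = 2.02 V.
With the supply zeroed, R1 and R2 appear in parallel from the tap: R_th = R1‖R2 = (220 × 27.0)/247.0 = 24.0 kΩ.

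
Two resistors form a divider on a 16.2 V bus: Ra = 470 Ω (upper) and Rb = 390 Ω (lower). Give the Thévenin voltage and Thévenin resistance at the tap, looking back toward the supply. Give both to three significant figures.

V_th = 7.35 V, R_th = 213 Ω

V_th is the open-circuit tap voltage: 16.2 × 390/(470 + 390) = 7.35 V.
With the supply zeroed, Ra and Rb appear in parallel from the tap: R_th = Ra‖Rb = (470 × 390)/860.0 = 213 Ω.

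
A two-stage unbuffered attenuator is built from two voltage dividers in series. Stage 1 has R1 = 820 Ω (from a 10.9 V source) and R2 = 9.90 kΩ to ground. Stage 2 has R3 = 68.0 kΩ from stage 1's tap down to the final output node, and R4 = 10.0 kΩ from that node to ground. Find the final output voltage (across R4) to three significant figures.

V_out ≈ 1.28 V

Stage 2 presents R3+R4 = 78000 Ω as a load on stage 1's tap.
Stage 1's lower leg becomes R2‖(R3+R4) = 8785 Ω, so V_mid = 10.9 × 8785/9605 = 9.969 V.
Stage 2 is itself unloaded: V_out = V_mid × R4/(R3+R4) = 9.969 × 10000/78000 = 1.28 V.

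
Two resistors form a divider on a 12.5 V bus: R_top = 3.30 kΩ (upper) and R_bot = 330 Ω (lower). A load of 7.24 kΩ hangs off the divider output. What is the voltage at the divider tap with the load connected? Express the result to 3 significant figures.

V_out ≈ 1.09 V

The load sits in parallel with R_bot: R_bot‖R_L = (330 × 7240) / (330 + 7240) = 315.6 Ω.
V_out = 12.5 × 315.6 / (3300 + 315.6) = 12.5 × 315.6/3616 = 1.09 V.
(Unloaded it would have been 1.14 V.)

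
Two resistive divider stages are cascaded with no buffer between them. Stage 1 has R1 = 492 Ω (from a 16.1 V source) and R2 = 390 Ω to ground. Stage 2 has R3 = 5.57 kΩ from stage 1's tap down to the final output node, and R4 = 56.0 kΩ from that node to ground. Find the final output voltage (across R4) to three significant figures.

Stage 2 presents R3+R4 = 61570 Ω as a load on stage 1's tap.
Stage 1's lower leg becomes R2‖(R3+R4) = 387.5 Ω, so V_mid = 16.1 × 387.5/879.5 = 7.094 V.
Stage 2 is itself unloaded: V_out = V_mid × R4/(R3+R4) = 7.094 × 56000/61570 = 6.45 V.

V_out ≈ 6.45 V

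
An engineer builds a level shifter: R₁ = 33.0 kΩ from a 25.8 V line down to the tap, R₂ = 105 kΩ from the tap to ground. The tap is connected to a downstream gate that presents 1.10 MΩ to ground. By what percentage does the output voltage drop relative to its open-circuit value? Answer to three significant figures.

The divider's output (Thévenin) resistance is R₁‖R₂ = 25.11 kΩ.
Fractional drop under load = R_th/(R_th + R_L) = 25.11 / (25.11 + 1100) = 0.02232.
So the output falls by 2.23 %.

2.23 %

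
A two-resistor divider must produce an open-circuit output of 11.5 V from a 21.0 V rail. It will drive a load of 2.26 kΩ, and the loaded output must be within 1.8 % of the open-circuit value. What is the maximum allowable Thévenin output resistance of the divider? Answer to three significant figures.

Loading drop = R_th/(R_th + R_L) ≤ 0.0180, so R_th ≤ R_L · ε/(1−ε) = 2.26 kΩ × 0.0180/0.9820 = 41.4 Ω.

R_th ≤ 41.4 Ω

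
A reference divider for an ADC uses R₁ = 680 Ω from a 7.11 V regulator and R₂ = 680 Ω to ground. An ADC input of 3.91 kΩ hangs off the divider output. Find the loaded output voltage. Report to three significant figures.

V_out ≈ 3.27 V

The load sits in parallel with R₂: R₂‖R_L = (680 × 3910) / (680 + 3910) = 579.3 Ω.
V_out = 7.11 × 579.3 / (680 + 579.3) = 7.11 × 579.3/1259 = 3.27 V.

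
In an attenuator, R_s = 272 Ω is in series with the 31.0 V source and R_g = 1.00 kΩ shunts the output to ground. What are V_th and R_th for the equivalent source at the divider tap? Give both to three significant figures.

V_th is the open-circuit tap voltage: 31.0 × 1000/(272 + 1000) = 24.4 V.
With the supply zeroed, R_s and R_g appear in parallel from the tap: R_th = R_s‖R_g = (272 × 1000)/1272 = 214 Ω.

V_th = 24.4 V, R_th = 214 Ω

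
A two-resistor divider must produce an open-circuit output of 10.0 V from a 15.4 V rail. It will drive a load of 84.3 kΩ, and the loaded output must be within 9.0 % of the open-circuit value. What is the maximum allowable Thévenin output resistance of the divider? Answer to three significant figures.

R_th ≤ 8.34 kΩ

Loading drop = R_th/(R_th + R_L) ≤ 0.0900, so R_th ≤ R_L · ε/(1−ε) = 84.3 kΩ × 0.0900/0.9100 = 8.34 kΩ.
(Any R1, R2 with R2/(R1+R2) = 0.649 and R1‖R2 ≤ 8.34 kΩ will meet the spec.)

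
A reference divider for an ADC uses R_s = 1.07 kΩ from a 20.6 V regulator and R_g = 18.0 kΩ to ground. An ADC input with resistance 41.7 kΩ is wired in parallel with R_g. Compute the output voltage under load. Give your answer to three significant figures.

V_out ≈ 19.0 V

The load sits in parallel with R_g: R_g‖R_L = (18.0 × 41.7) / (18.0 + 41.7) = 12.57 kΩ.
V_out = 20.6 × 12.57 / (1.07 + 12.57) = 20.6 × 12.57/13.64 = 19.0 V.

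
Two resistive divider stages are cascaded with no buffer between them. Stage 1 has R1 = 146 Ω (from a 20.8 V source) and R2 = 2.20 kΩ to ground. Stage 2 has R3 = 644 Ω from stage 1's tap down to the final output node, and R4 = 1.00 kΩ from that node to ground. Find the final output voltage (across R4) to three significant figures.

V_out ≈ 11.0 V

Stage 2 presents R3+R4 = 1644 Ω as a load on stage 1's tap.
Stage 1's lower leg becomes R2‖(R3+R4) = 940.9 Ω, so V_mid = 20.8 × 940.9/1087 = 18.01 V.
Stage 2 is itself unloaded: V_out = V_mid × R4/(R3+R4) = 18.01 × 1000/1644 = 11.0 V.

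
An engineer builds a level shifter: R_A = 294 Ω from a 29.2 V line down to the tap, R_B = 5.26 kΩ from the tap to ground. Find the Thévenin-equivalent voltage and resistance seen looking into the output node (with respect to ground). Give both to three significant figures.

V_th = 27.7 V, R_th = 278 Ω

V_th is the open-circuit tap voltage: 29.2 × 5260/(294 + 5260) = 27.7 V.
With the supply zeroed, R_A and R_B appear in parallel from the tap: R_th = R_A‖R_B = (294 × 5260)/5554 = 278 Ω.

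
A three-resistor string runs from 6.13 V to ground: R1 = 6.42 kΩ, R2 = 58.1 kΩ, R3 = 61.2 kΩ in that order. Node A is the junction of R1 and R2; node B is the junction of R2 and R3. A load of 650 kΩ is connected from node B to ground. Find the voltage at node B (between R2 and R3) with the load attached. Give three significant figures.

At node B, R3 is in parallel with the load: R3‖R_L = 55.93 kΩ.
Below node A the resistance is R2 + (R3‖R_L) = 114.0 kΩ, so V_A = 6.13 × 114.0/120.5 = 5.803 V.
Then V_B = V_A × (R3‖R_L)/(R2 + R3‖R_L) = 5.803 × 55.93/114.0 = 2.85 V.

V ≈ 2.85 V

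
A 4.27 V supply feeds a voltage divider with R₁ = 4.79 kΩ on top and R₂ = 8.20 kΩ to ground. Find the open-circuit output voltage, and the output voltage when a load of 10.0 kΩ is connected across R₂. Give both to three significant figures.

Open-circuit: V = 4.27 × 8.20/(4.79 + 8.20) = 2.70 V.
With the load, R₂ becomes R₂‖R_L = 4.505 kΩ, so V = 4.27 × 4.505/9.295 = 2.07 V.

Unloaded: 2.70 V; loaded: 2.07 V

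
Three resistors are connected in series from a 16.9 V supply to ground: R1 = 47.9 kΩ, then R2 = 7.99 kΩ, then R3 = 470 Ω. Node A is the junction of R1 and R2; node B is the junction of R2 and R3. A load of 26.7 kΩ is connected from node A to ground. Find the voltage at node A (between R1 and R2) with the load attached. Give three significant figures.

V ≈ 2.00 V

Below node A the series string R2+R3 = 8460 Ω sits in parallel with the 26700 Ω load: 6424 Ω.
V_A = 16.9 × 6424/(47900 + 6424) = 2.00 V.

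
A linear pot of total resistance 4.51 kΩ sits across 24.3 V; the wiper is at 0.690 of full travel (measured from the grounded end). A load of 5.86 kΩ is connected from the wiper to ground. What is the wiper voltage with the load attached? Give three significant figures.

The wiper splits the pot into (1−α)R = 1.398 kΩ above and αR = 3.112 kΩ below.
Lower section ‖ load = 2.033 kΩ.
V_wiper = 24.3 × 2.033/(1.398 + 2.033) = 14.4 V.

V ≈ 14.4 V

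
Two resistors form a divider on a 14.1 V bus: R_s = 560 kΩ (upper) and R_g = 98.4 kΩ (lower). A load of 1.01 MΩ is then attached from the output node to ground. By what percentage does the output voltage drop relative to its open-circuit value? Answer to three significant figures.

7.65 %

The divider's output (Thévenin) resistance is R_s‖R_g = 83.69 kΩ.
Fractional drop under load = R_th/(R_th + R_L) = 83.69 / (83.69 + 1010) = 0.07652.
So the output falls by 7.65 %.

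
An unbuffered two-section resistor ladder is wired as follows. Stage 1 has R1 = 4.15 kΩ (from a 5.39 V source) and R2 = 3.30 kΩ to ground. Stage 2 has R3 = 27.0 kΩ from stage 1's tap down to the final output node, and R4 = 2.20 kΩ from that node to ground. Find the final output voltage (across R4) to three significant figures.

V_out ≈ 0.169 V

Stage 2 presents R3+R4 = 29.20 kΩ as a load on stage 1's tap.
Stage 1's lower leg becomes R2‖(R3+R4) = 2.965 kΩ, so V_mid = 5.39 × 2.965/7.115 = 2.246 V.
Stage 2 is itself unloaded: V_out = V_mid × R4/(R3+R4) = 2.246 × 2.20/29.20 = 0.169 V.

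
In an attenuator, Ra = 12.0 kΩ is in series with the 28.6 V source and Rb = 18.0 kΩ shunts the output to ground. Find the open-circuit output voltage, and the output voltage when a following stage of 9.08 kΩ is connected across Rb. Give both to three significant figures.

Open-circuit: V = 28.6 × 18.0/(12.0 + 18.0) = 17.2 V.
With the load, Rb becomes Rb‖R_L = 6.035 kΩ, so V = 28.6 × 6.035/18.04 = 9.57 V.

Unloaded: 17.2 V; loaded: 9.57 V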